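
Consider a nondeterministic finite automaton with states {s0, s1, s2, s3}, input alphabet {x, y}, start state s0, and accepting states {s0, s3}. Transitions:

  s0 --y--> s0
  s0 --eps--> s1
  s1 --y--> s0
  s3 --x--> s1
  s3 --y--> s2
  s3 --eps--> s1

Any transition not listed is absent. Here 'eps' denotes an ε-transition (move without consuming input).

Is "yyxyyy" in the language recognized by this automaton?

No

Start: ε-closure({s0}) = {s0, s1}.
Read 'y': s0→{s0}, s1→{s0}; union {s0}; ε-closure = {s0, s1}.
Read 'y': s0→{s0}, s1→{s0}; union {s0}; ε-closure = {s0, s1}.
Read 'x': s0→∅, s1→∅; now ∅.
The set is empty and remains empty for the remaining 3 symbols.
The final set ∅ contains no accepting state.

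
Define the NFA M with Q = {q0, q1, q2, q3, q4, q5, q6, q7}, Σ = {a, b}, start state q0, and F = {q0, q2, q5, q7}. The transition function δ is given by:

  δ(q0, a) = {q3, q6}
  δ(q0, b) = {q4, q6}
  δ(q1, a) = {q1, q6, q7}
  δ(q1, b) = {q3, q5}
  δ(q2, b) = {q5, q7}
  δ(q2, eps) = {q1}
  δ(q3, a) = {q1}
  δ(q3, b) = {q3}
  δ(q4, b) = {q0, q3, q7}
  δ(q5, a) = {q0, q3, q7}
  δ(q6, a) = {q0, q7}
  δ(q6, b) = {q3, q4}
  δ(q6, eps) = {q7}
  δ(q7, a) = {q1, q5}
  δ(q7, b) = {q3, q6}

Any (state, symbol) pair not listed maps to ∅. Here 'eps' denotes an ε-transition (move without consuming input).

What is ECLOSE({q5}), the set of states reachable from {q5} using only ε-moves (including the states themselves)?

Begin with {q5}.
No ε-moves leave this set, so the closure equals the set itself.

{q5}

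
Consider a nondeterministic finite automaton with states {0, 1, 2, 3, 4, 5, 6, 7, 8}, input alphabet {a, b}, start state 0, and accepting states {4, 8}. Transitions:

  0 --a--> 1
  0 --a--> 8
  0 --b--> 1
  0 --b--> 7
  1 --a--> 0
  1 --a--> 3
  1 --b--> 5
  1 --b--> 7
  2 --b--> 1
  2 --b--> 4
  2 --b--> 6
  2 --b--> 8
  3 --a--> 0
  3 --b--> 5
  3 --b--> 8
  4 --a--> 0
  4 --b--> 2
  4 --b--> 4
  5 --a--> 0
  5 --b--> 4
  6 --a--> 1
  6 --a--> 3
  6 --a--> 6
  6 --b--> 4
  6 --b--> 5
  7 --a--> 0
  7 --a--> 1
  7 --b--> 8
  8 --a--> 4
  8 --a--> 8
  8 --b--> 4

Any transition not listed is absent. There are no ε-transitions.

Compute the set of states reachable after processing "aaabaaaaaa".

{0, 1, 3, 4, 8}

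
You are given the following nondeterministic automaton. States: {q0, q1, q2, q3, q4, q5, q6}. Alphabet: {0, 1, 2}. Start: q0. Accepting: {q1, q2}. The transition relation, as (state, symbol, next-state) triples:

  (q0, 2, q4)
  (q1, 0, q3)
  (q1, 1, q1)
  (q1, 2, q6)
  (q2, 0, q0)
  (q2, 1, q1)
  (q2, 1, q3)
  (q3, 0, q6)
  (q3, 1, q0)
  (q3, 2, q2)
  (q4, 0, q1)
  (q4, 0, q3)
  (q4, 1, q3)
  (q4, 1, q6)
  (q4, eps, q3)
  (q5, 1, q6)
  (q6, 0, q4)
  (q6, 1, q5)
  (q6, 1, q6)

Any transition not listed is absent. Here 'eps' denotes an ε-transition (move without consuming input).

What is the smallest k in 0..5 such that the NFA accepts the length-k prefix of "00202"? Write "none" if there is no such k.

Start in {q0}.
Read '0': q0→∅; now ∅.
The set is empty and remains empty for the remaining 4 symbols.
No reachable set along the way intersects F.

none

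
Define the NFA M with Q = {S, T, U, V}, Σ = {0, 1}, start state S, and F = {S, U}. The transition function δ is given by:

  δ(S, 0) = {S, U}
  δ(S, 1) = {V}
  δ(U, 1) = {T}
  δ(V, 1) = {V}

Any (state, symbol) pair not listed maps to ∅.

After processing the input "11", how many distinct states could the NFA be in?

Start in {S}.
Read '1': {S} → {V}.
Read '1': {V} → {V}.
That set has 1 state.

1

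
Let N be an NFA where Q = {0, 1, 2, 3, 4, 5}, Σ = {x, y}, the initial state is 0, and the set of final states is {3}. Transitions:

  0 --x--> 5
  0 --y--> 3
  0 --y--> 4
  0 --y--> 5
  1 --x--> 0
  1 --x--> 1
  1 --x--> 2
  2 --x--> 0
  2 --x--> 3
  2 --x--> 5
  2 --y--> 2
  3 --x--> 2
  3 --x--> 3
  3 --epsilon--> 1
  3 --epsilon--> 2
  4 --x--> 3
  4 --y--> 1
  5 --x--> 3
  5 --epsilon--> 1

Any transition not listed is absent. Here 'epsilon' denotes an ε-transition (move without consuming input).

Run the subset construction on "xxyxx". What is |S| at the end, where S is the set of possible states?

5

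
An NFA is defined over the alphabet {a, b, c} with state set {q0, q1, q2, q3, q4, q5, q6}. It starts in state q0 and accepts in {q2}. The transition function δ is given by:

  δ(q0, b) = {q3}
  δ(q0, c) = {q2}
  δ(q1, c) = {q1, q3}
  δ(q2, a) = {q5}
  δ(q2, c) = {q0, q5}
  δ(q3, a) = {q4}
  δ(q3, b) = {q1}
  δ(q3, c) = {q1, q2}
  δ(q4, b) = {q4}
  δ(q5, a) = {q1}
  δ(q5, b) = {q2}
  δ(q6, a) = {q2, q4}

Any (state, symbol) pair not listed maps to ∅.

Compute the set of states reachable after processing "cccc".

Start in {q0}.
Read 'c': {q0} → {q2}.
Read 'c': {q2} → {q0, q5}.
Read 'c': {q0, q5} → {q2}.
Read 'c': {q2} → {q0, q5}.

{q0, q5}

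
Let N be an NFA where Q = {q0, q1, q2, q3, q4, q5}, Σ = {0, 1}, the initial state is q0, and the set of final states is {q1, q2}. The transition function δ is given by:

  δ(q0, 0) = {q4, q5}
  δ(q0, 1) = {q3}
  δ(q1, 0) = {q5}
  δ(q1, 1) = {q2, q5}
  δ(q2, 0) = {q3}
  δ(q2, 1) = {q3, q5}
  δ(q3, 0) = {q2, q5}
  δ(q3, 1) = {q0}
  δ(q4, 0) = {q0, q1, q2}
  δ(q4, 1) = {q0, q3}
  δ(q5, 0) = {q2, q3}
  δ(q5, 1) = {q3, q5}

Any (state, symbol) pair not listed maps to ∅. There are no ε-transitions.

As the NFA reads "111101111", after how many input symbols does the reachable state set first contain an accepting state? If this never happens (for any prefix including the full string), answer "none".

Start in {q0}.
Read '1': q0→{q3}; now {q3}.
Read '1': q3→{q0}; now {q0}.
Read '1': q0→{q3}; now {q3}.
Read '1': q3→{q0}; now {q0}.
Read '0': q0→{q4, q5}; now {q4, q5}.
Read '1': q4→{q0, q3}, q5→{q3, q5}; now {q0, q3, q5}.
Read '1': q0→{q3}, q3→{q0}, q5→{q3, q5}; now {q0, q3, q5}.
Read '1': q0→{q3}, q3→{q0}, q5→{q3, q5}; now {q0, q3, q5}.
Read '1': q0→{q3}, q3→{q0}, q5→{q3, q5}; now {q0, q3, q5}.
No reachable set along the way intersects F.

none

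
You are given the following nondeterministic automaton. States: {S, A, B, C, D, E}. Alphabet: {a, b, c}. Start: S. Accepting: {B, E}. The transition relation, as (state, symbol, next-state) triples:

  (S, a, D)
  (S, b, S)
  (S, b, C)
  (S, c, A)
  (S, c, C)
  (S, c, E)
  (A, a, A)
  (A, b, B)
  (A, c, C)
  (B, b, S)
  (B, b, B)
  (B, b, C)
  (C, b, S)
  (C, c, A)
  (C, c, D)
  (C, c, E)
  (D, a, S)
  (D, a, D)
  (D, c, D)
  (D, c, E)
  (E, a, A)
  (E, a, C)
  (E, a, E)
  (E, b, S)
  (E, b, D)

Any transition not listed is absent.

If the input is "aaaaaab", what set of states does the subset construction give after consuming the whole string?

Start in {S}.
Read 'a': {S} → {D}.
Read 'a': {D} → {S, D}.
Read 'a': {S, D} → {S, D}.
Read 'a': {S, D} → {S, D}.
Read 'a': {S, D} → {S, D}.
Read 'a': {S, D} → {S, D}.
Read 'b': {S, D} → {S, C}.

{S, C}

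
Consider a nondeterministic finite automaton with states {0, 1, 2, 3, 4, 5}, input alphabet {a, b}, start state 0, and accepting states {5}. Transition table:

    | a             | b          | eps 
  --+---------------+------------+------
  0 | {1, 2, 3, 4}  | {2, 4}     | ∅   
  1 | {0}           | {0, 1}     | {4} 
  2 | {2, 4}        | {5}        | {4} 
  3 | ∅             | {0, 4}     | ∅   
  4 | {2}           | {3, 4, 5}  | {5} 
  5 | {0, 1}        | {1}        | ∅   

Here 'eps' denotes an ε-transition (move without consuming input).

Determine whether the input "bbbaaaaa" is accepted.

Start in {0}.
Read 'b': {0} → {2, 4, 5}.
Read 'b': {2, 4, 5} → {1, 3, 4, 5}.
Read 'b': {1, 3, 4, 5} → {0, 1, 3, 4, 5}.
Read 'a': {0, 1, 3, 4, 5} → {0, 1, 2, 3, 4, 5}.
Read 'a': {0, 1, 2, 3, 4, 5} → {0, 1, 2, 3, 4, 5}.
Read 'a': {0, 1, 2, 3, 4, 5} → {0, 1, 2, 3, 4, 5}.
Read 'a': {0, 1, 2, 3, 4, 5} → {0, 1, 2, 3, 4, 5}.
Read 'a': {0, 1, 2, 3, 4, 5} → {0, 1, 2, 3, 4, 5}.
The final set {0, 1, 2, 3, 4, 5} contains the accepting state 5.

Yes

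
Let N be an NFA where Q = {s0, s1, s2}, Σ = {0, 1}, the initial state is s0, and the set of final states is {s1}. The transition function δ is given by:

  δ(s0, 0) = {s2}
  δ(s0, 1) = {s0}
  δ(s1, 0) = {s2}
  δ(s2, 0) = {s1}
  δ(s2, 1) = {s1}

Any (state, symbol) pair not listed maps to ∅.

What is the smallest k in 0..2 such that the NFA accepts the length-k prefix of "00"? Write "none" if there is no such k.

2

Start in {s0}.
Read '0': {s0} → {s2}.
Read '0': {s2} → {s1}.
None of the earlier sets intersect F, but {s1} does.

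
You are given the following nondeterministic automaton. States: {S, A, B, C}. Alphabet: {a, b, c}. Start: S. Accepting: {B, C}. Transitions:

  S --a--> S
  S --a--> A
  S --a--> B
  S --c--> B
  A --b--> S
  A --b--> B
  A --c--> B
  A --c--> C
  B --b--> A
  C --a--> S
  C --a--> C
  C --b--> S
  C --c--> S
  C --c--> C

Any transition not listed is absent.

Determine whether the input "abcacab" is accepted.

Yes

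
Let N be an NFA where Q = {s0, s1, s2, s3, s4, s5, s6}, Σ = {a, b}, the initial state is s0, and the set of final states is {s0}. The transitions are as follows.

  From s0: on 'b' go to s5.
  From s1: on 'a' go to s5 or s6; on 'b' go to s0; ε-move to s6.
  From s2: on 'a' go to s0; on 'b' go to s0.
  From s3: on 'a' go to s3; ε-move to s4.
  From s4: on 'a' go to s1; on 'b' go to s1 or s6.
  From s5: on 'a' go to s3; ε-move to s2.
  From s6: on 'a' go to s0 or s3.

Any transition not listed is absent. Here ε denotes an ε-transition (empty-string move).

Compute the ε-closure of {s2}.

{s2}

Begin with {s2}.
No ε-moves leave this set, so the closure equals the set itself.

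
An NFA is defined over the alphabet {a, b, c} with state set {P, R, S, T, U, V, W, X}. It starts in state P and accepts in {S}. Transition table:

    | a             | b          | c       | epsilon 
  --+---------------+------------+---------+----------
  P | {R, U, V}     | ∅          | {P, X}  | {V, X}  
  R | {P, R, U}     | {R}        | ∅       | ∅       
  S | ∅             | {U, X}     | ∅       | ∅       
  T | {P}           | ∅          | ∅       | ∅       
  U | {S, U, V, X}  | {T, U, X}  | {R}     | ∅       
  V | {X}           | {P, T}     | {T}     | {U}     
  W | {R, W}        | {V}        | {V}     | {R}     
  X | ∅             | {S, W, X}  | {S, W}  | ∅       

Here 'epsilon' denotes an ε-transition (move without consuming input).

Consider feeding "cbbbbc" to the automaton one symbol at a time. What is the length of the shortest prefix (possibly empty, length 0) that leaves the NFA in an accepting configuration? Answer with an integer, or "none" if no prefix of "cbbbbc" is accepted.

1

Start: ε-closure({P}) = {P, U, V, X}.
Read 'c': {P, U, V, X} → {P, R, S, T, U, V, W, X}.
None of the earlier sets intersect F, but {P, R, S, T, U, V, W, X} does.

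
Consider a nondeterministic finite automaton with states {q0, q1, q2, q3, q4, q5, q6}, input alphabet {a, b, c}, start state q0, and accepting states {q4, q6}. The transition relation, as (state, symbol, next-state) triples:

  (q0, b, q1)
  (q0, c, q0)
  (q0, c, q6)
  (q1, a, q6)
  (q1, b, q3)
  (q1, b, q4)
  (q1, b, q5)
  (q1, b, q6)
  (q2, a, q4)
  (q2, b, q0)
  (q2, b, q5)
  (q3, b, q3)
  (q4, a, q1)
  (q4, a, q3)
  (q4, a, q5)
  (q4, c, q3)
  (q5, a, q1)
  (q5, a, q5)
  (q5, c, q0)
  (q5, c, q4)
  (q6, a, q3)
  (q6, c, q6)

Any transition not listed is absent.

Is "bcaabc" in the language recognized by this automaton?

Start in {q0}.
Read 'b': {q0} → {q1}.
Read 'c': {q1} → ∅.
The set is empty and remains empty for the remaining 4 symbols.
The final set ∅ contains no accepting state.

No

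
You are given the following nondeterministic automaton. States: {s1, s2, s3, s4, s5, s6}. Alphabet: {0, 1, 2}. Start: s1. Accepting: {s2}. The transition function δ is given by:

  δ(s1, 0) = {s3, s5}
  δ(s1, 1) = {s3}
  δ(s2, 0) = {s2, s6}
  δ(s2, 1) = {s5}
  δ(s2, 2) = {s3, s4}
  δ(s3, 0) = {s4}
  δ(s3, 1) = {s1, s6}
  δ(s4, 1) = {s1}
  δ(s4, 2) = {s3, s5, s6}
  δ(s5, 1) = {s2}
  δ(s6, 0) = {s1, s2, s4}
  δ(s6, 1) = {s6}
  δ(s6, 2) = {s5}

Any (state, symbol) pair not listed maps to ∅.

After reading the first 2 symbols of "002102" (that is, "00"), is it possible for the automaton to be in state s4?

Yes

Start in {s1}.
Read '0': s1→{s3, s5}; now {s3, s5}.
Read '0': s3→{s4}, s5→∅; now {s4}.
State s4 is in {s4}.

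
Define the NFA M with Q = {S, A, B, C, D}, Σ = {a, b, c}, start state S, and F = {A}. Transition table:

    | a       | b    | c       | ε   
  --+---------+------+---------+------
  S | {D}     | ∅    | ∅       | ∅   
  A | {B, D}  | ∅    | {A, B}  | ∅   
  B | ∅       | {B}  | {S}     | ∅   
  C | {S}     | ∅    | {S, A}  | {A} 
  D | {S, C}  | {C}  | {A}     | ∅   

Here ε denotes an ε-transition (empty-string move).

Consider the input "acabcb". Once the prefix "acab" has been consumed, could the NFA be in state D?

Start in {S}.
Read 'a': {S} → {D}.
Read 'c': {D} → {A}.
Read 'a': {A} → {B, D}.
Read 'b': {B, D} → {A, B, C}.
State D is not in {A, B, C}.

No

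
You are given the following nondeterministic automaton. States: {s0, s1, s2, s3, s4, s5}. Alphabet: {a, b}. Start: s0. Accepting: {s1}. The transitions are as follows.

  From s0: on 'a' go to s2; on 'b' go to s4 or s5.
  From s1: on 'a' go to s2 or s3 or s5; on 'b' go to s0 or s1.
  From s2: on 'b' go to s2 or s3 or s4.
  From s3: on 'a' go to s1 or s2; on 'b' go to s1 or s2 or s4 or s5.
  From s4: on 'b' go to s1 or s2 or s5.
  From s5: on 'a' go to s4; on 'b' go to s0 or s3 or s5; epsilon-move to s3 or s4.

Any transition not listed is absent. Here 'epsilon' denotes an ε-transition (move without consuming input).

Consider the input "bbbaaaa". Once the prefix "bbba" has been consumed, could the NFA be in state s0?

Start in {s0}.
Read 'b': s0→{s4, s5}; union {s4, s5}; ε-closure = {s3, s4, s5}.
Read 'b': s3→{s1, s2, s4, s5}, s4→{s1, s2, s5}, s5→{s0, s3, s5}; now {s0, s1, s2, s3, s4, s5}.
Read 'b': s0→{s4, s5}, s1→{s0, s1}, s2→{s2, s3, s4}, s3→{s1, s2, s4, s5}, s4→{s1, s2, s5}, s5→{s0, s3, s5}; now {s0, s1, s2, s3, s4, s5}.
Read 'a': s0→{s2}, s1→{s2, s3, s5}, s2→∅, s3→{s1, s2}, s4→∅, s5→{s4}; now {s1, s2, s3, s4, s5}.
State s0 is not in {s1, s2, s3, s4, s5}.

No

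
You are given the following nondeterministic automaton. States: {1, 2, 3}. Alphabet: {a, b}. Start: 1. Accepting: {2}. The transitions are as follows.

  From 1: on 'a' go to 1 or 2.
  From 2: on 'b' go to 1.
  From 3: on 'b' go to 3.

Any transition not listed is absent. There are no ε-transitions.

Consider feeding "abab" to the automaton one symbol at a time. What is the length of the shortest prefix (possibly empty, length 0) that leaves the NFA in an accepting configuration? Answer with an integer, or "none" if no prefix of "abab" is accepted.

Start in {1}.
Read 'a': {1} → {1, 2}.
None of the earlier sets intersect F, but {1, 2} does.

1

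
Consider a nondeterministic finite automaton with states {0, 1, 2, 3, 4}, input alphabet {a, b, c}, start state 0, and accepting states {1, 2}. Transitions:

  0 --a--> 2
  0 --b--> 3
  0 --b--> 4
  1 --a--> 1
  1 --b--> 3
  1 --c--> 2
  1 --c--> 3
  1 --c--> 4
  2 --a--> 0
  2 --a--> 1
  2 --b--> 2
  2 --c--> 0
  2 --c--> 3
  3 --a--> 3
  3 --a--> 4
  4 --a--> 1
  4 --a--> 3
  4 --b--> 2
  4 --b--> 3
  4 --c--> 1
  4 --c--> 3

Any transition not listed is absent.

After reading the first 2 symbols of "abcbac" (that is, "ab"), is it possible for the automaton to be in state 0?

No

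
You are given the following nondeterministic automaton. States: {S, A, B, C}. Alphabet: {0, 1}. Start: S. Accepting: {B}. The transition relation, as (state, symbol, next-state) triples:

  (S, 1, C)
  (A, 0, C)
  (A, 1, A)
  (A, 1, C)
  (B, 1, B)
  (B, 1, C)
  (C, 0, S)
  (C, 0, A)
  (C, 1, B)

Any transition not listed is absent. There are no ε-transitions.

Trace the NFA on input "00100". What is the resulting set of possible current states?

∅

Start in {S}.
Read '0': {S} → ∅.
The set is empty and remains empty for the remaining 4 symbols.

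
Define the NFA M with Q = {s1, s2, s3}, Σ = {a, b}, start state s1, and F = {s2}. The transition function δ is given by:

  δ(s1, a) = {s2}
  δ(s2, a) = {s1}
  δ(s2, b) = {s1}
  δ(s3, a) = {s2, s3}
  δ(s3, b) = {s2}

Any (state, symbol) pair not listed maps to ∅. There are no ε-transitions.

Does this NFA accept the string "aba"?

Start in {s1}.
Read 'a': s1→{s2}; now {s2}.
Read 'b': s2→{s1}; now {s1}.
Read 'a': s1→{s2}; now {s2}.
The final set {s2} contains the accepting state s2.

Yes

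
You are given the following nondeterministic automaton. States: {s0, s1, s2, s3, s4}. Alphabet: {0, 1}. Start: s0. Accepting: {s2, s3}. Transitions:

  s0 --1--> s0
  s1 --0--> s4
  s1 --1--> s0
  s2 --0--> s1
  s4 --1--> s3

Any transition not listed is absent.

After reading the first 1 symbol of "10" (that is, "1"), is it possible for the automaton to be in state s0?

Yes

Start in {s0}.
Read '1': {s0} → {s0}.
State s0 is in {s0}.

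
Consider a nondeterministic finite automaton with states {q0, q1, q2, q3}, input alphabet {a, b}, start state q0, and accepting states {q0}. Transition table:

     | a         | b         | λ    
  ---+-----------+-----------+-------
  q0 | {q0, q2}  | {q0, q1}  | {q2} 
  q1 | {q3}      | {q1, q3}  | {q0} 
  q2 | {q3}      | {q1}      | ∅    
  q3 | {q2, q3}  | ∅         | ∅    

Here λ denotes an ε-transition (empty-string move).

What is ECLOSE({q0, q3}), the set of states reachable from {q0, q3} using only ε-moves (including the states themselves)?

Begin with {q0, q3}.
ε-move q0 → q2; add q2.

{q0, q2, q3}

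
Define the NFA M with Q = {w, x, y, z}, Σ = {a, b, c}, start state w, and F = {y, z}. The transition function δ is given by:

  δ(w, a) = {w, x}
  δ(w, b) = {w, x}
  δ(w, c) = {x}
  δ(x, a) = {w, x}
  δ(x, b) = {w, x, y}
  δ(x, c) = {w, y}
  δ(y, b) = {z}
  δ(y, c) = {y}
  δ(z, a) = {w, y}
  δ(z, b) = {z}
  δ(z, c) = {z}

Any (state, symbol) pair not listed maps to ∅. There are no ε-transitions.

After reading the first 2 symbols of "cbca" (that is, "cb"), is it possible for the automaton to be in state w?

Start in {w}.
Read 'c': w→{x}; now {x}.
Read 'b': x→{w, x, y}; now {w, x, y}.
State w is in {w, x, y}.

Yes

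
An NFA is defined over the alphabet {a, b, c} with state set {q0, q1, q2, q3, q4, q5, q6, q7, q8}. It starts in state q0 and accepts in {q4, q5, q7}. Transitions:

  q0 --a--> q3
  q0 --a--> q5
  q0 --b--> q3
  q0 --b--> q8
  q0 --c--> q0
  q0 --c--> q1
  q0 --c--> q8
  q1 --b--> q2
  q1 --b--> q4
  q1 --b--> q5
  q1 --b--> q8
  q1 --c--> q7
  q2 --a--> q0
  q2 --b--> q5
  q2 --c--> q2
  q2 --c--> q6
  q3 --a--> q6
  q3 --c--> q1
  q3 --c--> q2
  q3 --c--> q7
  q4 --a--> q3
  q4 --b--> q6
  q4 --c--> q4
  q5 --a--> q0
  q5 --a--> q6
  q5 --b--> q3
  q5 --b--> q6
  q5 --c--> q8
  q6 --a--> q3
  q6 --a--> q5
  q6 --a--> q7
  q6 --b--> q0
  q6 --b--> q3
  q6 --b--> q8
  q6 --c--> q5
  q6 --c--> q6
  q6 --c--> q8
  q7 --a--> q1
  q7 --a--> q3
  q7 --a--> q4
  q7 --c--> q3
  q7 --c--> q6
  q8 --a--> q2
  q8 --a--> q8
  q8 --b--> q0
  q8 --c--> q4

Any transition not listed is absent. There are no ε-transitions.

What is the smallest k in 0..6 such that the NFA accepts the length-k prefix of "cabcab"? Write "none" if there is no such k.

2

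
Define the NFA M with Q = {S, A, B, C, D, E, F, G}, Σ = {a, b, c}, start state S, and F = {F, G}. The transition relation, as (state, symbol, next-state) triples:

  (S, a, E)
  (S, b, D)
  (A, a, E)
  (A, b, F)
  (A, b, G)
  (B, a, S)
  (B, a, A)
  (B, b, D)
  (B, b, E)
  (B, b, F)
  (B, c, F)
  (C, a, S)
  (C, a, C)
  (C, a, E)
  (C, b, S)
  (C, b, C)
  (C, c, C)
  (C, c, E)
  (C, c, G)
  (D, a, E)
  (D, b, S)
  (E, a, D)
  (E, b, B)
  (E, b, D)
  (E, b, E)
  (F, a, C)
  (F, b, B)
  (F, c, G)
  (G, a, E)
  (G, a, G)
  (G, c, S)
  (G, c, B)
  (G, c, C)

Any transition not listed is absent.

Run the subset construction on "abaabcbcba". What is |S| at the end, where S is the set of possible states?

2

Start in {S}.
Read 'a': {S} → {E}.
Read 'b': {E} → {B, D, E}.
Read 'a': {B, D, E} → {S, A, D, E}.
Read 'a': {S, A, D, E} → {D, E}.
Read 'b': {D, E} → {S, B, D, E}.
Read 'c': {S, B, D, E} → {F}.
Read 'b': {F} → {B}.
Read 'c': {B} → {F}.
Read 'b': {F} → {B}.
Read 'a': {B} → {S, A}.
That set has 2 states.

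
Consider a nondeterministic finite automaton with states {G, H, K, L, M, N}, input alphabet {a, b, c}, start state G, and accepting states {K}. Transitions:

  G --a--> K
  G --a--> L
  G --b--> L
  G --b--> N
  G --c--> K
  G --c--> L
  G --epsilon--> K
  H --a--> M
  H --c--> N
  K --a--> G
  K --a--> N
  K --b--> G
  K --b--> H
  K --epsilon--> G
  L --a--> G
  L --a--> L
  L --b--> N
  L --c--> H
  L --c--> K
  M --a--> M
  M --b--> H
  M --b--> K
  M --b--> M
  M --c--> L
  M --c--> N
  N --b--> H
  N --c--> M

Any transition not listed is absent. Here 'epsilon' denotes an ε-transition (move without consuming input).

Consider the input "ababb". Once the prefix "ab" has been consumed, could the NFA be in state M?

No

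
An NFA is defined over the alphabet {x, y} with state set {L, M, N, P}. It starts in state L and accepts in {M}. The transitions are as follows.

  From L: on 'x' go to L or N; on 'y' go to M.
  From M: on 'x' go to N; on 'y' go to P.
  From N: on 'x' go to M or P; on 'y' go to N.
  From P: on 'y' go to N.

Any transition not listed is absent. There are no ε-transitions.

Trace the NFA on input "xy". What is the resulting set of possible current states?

Start in {L}.
Read 'x': {L} → {L, N}.
Read 'y': {L, N} → {M, N}.

{M, N}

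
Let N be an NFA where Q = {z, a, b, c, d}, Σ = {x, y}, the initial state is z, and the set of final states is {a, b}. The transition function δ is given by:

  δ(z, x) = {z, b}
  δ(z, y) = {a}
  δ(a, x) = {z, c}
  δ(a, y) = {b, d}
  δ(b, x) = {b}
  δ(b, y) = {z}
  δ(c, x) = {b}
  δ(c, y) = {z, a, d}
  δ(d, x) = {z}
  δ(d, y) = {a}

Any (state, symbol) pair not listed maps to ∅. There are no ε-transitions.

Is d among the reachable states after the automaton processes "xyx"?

No

Start in {z}.
Read 'x': z→{z, b}; now {z, b}.
Read 'y': z→{a}, b→{z}; now {z, a}.
Read 'x': z→{z, b}, a→{z, c}; now {z, b, c}.
State d is not in {z, b, c}.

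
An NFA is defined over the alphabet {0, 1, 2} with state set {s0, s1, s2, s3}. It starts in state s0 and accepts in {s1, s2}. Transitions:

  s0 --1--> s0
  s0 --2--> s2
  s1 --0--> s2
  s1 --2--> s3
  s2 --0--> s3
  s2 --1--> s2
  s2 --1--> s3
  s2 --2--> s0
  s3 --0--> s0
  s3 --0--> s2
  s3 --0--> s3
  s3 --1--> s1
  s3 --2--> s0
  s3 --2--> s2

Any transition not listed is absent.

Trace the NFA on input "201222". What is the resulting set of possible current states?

Start in {s0}.
Read '2': {s0} → {s2}.
Read '0': {s2} → {s3}.
Read '1': {s3} → {s1}.
Read '2': {s1} → {s3}.
Read '2': {s3} → {s0, s2}.
Read '2': {s0, s2} → {s0, s2}.

{s0, s2}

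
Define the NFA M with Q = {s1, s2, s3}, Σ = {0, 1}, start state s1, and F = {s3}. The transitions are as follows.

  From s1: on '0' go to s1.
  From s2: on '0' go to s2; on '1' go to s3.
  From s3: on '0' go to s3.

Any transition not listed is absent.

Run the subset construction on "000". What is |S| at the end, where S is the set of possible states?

Start in {s1}.
Read '0': s1→{s1}; now {s1}.
Read '0': s1→{s1}; now {s1}.
Read '0': s1→{s1}; now {s1}.
That set has 1 state.

1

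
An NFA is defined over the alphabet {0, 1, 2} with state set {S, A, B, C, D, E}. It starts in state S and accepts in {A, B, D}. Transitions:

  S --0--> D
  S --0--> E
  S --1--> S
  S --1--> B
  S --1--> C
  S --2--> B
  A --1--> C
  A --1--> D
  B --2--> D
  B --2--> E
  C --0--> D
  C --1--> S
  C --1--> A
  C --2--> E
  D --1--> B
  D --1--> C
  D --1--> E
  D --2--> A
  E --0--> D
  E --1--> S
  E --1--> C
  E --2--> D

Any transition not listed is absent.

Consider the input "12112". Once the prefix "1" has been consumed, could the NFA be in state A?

Start in {S}.
Read '1': {S} → {S, B, C}.
State A is not in {S, B, C}.

No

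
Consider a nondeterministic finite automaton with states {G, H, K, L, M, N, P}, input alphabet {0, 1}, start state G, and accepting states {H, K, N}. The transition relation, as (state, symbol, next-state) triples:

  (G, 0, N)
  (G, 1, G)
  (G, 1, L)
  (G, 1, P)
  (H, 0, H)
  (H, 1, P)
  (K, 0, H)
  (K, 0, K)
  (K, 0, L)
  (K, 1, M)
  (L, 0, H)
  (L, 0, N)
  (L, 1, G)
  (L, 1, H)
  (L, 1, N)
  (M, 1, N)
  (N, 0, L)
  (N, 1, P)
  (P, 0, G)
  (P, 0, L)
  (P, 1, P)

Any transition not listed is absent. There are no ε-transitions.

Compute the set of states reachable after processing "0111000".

Start in {G}.
Read '0': {G} → {N}.
Read '1': {N} → {P}.
Read '1': {P} → {P}.
Read '1': {P} → {P}.
Read '0': {P} → {G, L}.
Read '0': {G, L} → {H, N}.
Read '0': {H, N} → {H, L}.

{H, L}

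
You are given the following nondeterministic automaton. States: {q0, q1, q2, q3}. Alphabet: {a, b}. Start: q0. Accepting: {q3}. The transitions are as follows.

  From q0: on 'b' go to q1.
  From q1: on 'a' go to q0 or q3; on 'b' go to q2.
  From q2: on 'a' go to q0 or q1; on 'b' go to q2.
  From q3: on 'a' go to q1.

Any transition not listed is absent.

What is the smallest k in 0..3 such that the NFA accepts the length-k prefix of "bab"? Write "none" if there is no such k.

Start in {q0}.
Read 'b': q0→{q1}; now {q1}.
Read 'a': q1→{q0, q3}; now {q0, q3}.
None of the earlier sets intersect F, but {q0, q3} does.

2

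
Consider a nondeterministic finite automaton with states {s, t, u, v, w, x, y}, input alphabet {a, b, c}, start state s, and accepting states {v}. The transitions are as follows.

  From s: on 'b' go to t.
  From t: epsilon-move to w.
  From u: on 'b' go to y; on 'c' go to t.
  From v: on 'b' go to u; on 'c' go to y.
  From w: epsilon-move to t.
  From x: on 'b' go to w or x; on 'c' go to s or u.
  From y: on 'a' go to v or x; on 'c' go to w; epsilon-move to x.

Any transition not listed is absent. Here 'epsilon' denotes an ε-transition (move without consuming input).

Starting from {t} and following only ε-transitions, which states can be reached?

{t, w}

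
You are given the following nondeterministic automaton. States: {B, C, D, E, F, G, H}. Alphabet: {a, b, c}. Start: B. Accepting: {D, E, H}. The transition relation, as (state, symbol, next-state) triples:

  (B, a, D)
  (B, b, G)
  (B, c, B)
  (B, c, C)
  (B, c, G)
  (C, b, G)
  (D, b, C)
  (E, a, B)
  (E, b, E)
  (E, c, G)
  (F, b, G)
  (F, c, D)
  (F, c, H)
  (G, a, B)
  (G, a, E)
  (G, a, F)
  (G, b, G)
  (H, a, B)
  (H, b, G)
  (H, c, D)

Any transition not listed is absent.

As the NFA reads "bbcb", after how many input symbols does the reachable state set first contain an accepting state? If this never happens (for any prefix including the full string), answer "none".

none

Start in {B}.
Read 'b': B→{G}; now {G}.
Read 'b': G→{G}; now {G}.
Read 'c': G→∅; now ∅.
The set is empty and remains empty for the remaining 1 symbol.
No reachable set along the way intersects F.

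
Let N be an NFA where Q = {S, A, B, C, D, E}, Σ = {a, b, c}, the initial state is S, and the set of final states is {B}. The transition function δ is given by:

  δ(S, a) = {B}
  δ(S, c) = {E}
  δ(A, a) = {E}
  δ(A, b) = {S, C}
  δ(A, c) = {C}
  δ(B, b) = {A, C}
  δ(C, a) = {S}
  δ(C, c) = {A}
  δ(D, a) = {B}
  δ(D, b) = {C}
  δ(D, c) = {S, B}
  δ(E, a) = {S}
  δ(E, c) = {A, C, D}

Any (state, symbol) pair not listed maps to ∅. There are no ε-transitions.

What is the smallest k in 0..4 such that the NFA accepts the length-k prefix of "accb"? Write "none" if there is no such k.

1

Start in {S}.
Read 'a': S→{B}; now {B}.
None of the earlier sets intersect F, but {B} does.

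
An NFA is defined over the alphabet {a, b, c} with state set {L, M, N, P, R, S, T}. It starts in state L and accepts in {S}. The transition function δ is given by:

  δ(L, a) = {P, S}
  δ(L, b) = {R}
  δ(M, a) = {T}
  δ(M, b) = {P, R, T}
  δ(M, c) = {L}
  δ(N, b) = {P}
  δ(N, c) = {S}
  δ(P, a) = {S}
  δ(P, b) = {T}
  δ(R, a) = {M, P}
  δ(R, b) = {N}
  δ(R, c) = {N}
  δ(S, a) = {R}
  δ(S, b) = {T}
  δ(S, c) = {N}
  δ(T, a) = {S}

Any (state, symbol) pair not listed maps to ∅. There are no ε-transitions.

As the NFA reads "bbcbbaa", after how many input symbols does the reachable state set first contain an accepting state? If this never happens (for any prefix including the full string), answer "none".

3

Start in {L}.
Read 'b': L→{R}; now {R}.
Read 'b': R→{N}; now {N}.
Read 'c': N→{S}; now {S}.
None of the earlier sets intersect F, but {S} does.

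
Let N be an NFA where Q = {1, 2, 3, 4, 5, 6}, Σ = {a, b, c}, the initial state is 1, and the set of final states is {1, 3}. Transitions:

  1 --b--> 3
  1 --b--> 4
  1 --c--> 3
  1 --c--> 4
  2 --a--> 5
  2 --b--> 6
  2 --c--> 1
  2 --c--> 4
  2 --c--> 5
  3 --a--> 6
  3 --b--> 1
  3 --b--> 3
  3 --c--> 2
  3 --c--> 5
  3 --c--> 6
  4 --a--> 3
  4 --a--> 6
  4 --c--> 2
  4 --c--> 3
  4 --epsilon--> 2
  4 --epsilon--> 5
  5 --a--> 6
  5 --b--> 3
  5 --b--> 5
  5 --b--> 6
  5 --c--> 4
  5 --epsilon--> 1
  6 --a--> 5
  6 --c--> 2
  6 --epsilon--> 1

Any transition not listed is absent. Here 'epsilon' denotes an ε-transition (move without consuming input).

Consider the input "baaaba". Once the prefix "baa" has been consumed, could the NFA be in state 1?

Yes

Start in {1}.
Read 'b': 1→{3, 4}; union {3, 4}; ε-closure = {1, 2, 3, 4, 5}.
Read 'a': 1→∅, 2→{5}, 3→{6}, 4→{3, 6}, 5→{6}; union {3, 5, 6}; ε-closure = {1, 3, 5, 6}.
Read 'a': 1→∅, 3→{6}, 5→{6}, 6→{5}; union {5, 6}; ε-closure = {1, 5, 6}.
State 1 is in {1, 5, 6}.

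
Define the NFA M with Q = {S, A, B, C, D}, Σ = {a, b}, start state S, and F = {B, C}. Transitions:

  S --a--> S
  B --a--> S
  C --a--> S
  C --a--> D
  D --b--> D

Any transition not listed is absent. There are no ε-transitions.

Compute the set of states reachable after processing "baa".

Start in {S}.
Read 'b': {S} → ∅.
The set is empty and remains empty for the remaining 2 symbols.

∅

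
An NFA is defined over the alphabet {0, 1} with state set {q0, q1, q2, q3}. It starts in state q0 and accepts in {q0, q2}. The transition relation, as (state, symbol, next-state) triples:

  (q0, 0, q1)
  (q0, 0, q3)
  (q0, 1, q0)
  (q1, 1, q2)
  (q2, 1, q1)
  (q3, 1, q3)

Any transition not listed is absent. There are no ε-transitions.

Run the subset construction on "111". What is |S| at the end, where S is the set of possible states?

1

Start in {q0}.
Read '1': q0→{q0}; now {q0}.
Read '1': q0→{q0}; now {q0}.
Read '1': q0→{q0}; now {q0}.
That set has 1 state.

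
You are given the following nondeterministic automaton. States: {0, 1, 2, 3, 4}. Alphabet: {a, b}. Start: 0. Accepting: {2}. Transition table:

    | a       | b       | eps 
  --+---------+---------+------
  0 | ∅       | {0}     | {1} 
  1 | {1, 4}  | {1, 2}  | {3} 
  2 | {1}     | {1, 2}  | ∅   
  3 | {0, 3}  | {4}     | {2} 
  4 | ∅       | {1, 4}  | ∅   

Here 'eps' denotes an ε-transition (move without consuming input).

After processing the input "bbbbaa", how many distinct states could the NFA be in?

Start: ε-closure({0}) = {0, 1, 2, 3}.
Read 'b': 0→{0}, 1→{1, 2}, 2→{1, 2}, 3→{4}; union {0, 1, 2, 4}; ε-closure = {0, 1, 2, 3, 4}.
Read 'b': 0→{0}, 1→{1, 2}, 2→{1, 2}, 3→{4}, 4→{1, 4}; union {0, 1, 2, 4}; ε-closure = {0, 1, 2, 3, 4}.
Read 'b': 0→{0}, 1→{1, 2}, 2→{1, 2}, 3→{4}, 4→{1, 4}; union {0, 1, 2, 4}; ε-closure = {0, 1, 2, 3, 4}.
Read 'b': 0→{0}, 1→{1, 2}, 2→{1, 2}, 3→{4}, 4→{1, 4}; union {0, 1, 2, 4}; ε-closure = {0, 1, 2, 3, 4}.
Read 'a': 0→∅, 1→{1, 4}, 2→{1}, 3→{0, 3}, 4→∅; union {0, 1, 3, 4}; ε-closure = {0, 1, 2, 3, 4}.
Read 'a': 0→∅, 1→{1, 4}, 2→{1}, 3→{0, 3}, 4→∅; union {0, 1, 3, 4}; ε-closure = {0, 1, 2, 3, 4}.
That set has 5 states.

5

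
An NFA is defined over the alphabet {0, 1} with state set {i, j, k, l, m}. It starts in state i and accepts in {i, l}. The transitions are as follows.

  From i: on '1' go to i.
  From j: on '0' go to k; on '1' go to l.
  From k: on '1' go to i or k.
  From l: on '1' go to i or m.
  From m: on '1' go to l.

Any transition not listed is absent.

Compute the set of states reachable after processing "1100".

∅

Start in {i}.
Read '1': {i} → {i}.
Read '1': {i} → {i}.
Read '0': {i} → ∅.
The set is empty and remains empty for the remaining 1 symbol.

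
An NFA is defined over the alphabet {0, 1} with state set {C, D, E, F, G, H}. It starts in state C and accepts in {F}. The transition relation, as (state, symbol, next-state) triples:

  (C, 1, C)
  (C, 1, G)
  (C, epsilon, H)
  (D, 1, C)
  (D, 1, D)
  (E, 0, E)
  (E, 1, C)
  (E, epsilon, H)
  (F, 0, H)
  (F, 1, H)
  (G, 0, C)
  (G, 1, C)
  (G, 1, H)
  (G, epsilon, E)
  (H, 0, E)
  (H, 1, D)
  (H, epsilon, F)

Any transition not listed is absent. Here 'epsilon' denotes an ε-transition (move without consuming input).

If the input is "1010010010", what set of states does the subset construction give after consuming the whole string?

Start: ε-closure({C}) = {C, F, H}.
Read '1': {C, F, H} → {C, D, E, F, G, H}.
Read '0': {C, D, E, F, G, H} → {C, E, F, H}.
Read '1': {C, E, F, H} → {C, D, E, F, G, H}.
Read '0': {C, D, E, F, G, H} → {C, E, F, H}.
Read '0': {C, E, F, H} → {E, F, H}.
Read '1': {E, F, H} → {C, D, F, H}.
Read '0': {C, D, F, H} → {E, F, H}.
Read '0': {E, F, H} → {E, F, H}.
Read '1': {E, F, H} → {C, D, F, H}.
Read '0': {C, D, F, H} → {E, F, H}.

{E, F, H}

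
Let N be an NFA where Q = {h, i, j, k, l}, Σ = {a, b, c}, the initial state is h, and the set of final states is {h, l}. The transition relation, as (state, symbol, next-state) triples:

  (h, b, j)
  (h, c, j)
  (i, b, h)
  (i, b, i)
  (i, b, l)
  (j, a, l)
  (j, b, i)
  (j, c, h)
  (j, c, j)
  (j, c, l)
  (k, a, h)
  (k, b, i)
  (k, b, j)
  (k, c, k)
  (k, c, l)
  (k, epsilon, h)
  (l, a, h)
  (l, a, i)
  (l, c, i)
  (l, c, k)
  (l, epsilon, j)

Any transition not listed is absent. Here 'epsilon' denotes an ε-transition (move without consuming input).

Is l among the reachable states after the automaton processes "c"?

Start in {h}.
Read 'c': {h} → {j}.
State l is not in {j}.

No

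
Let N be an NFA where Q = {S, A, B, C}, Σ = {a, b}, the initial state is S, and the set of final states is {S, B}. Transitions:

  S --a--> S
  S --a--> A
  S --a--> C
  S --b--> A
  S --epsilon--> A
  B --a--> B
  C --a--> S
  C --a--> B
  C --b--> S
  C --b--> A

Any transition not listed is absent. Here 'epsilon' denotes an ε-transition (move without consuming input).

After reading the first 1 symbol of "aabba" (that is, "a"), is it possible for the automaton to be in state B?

No

Start: ε-closure({S}) = {S, A}.
Read 'a': {S, A} → {S, A, C}.
State B is not in {S, A, C}.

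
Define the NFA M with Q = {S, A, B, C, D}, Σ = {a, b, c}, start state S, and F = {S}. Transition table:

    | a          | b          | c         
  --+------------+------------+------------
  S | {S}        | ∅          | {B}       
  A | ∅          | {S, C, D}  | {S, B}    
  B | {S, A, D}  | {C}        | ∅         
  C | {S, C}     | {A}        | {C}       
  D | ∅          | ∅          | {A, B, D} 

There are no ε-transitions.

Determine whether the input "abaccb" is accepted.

Start in {S}.
Read 'a': S→{S}; now {S}.
Read 'b': S→∅; now ∅.
The set is empty and remains empty for the remaining 4 symbols.
The final set ∅ contains no accepting state.

No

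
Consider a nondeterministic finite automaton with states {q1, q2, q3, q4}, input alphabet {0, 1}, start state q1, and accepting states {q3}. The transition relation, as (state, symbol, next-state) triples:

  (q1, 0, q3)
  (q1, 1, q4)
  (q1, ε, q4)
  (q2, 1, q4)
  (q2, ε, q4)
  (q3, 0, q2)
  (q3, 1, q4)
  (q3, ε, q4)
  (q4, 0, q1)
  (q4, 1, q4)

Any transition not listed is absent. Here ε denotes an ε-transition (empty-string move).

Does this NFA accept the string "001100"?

Start: ε-closure({q1}) = {q1, q4}.
Read '0': {q1, q4} → {q1, q3, q4}.
Read '0': {q1, q3, q4} → {q1, q2, q3, q4}.
Read '1': {q1, q2, q3, q4} → {q4}.
Read '1': {q4} → {q4}.
Read '0': {q4} → {q1, q4}.
Read '0': {q1, q4} → {q1, q3, q4}.
The final set {q1, q3, q4} contains the accepting state q3.

Yes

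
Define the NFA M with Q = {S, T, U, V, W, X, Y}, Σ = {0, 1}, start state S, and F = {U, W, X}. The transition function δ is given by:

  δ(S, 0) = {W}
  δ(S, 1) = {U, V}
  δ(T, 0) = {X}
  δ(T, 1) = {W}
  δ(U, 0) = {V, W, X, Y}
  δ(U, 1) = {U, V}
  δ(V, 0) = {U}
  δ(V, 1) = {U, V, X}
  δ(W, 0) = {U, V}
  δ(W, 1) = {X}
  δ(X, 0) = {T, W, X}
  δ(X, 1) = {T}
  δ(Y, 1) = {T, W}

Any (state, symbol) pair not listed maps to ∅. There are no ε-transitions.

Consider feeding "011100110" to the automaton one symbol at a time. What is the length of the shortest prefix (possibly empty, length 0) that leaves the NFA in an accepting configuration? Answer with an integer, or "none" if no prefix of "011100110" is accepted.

1

Start in {S}.
Read '0': {S} → {W}.
None of the earlier sets intersect F, but {W} does.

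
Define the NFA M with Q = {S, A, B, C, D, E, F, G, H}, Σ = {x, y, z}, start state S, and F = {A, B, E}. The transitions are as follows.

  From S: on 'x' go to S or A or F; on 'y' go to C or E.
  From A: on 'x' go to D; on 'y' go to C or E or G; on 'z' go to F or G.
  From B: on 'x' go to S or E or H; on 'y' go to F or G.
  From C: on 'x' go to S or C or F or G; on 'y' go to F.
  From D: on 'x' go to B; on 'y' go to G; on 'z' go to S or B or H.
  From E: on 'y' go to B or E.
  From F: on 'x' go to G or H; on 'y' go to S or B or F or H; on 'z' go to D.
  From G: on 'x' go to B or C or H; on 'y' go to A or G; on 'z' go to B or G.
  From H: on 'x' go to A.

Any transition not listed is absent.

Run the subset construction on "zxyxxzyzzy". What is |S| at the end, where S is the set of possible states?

Start in {S}.
Read 'z': S→∅; now ∅.
The set is empty and remains empty for the remaining 9 symbols.
That set has 0 states.

0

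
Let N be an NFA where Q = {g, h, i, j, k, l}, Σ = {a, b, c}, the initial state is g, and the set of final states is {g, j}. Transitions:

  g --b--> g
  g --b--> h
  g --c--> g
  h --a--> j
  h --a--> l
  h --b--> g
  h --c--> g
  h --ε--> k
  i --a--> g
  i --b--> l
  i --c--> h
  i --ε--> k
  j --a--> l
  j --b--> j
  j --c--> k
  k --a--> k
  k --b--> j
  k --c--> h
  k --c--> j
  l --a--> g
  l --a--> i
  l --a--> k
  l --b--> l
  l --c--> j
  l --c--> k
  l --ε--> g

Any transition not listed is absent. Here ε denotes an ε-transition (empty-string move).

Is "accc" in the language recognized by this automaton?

Start in {g}.
Read 'a': g→∅; now ∅.
The set is empty and remains empty for the remaining 3 symbols.
The final set ∅ contains no accepting state.

No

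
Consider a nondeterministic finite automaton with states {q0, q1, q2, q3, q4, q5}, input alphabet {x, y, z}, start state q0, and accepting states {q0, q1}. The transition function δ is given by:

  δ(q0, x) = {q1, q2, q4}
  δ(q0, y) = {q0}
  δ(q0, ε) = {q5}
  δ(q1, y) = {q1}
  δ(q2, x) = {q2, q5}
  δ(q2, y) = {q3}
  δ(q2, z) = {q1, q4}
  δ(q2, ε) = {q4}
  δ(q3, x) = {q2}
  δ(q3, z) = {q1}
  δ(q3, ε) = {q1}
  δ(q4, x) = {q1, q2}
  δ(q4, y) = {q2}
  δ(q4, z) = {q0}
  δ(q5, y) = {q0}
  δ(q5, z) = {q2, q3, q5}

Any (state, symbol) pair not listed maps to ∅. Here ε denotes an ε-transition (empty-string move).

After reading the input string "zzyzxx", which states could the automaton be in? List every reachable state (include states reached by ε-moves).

{q1, q2, q4, q5}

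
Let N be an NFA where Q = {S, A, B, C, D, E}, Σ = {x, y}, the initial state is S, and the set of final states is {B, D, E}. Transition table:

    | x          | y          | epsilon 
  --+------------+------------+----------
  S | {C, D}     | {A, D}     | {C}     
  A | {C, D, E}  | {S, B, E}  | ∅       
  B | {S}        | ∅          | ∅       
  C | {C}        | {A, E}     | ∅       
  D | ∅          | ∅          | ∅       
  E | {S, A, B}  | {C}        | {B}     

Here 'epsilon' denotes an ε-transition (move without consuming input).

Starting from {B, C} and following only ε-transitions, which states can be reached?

{B, C}

Begin with {B, C}.
No ε-moves leave this set, so the closure equals the set itself.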